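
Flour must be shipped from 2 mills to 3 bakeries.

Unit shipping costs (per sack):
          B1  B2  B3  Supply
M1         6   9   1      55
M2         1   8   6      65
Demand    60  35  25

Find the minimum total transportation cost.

One minimum-cost allocation:
  M1→B2: 30 × 9 = 270
  M1→B3: 25 × 1 = 25
  M2→B1: 60 × 1 = 60
  M2→B2: 5 × 8 = 40
Total = 270 + 25 + 60 + 40 = 395.
(Supply check: M1 ships 55; M2 ships 65.)

395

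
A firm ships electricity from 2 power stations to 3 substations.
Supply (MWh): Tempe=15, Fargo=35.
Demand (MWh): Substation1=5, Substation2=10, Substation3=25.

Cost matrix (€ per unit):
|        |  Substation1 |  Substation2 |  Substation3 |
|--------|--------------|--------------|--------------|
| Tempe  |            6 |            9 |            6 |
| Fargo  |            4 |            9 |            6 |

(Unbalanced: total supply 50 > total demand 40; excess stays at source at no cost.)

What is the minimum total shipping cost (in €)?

260

One minimum-cost allocation:
  Tempe->Substation3: 15 × €6 = €90
  Fargo->Substation1: 5 × €4 = €20
  Fargo->Substation2: 10 × €9 = €90
  Fargo->Substation3: 10 × €6 = €60
Total = 90 + 20 + 90 + 60 = €260.
(Supply check: Tempe ships 15; Fargo ships 25.)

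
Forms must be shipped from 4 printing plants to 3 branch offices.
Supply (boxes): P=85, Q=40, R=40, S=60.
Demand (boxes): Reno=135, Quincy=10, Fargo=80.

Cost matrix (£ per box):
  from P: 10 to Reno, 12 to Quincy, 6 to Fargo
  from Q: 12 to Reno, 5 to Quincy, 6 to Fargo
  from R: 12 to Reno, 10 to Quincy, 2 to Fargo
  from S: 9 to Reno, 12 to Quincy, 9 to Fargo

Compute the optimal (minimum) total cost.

An optimal shipping plan:
  P→Reno: 75 × £10 = £750
  P→Fargo: 10 × £6 = £60
  Q→Quincy: 10 × £5 = £50
  Q→Fargo: 30 × £6 = £180
  R→Fargo: 40 × £2 = £80
  S→Reno: 60 × £9 = £540
Total = 750 + 60 + 50 + 180 + 80 + 540 = £1660.

1660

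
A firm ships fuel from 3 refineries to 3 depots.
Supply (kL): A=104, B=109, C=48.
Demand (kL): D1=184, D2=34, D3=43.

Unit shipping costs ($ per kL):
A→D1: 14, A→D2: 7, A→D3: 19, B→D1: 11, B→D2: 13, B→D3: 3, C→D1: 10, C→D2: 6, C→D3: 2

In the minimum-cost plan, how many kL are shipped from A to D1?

70

The minimum-cost plan:
  A->D1: 70 kL
  A->D2: 34 kL
  B->D1: 109 kL
  C->D1: 5 kL
  C->D3: 43 kL
Total cost = $2553.
So A→D1 carries 70 kL.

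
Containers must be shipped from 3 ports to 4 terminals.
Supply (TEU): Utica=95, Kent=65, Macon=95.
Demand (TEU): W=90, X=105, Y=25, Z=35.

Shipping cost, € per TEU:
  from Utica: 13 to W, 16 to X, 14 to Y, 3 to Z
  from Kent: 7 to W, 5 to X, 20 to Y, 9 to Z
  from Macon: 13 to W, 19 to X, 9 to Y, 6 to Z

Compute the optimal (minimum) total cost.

One minimum-cost allocation:
  Utica->W: 20 × €13 = €260
  Utica->X: 40 × €16 = €640
  Utica->Z: 35 × €3 = €105
  Kent->X: 65 × €5 = €325
  Macon->W: 70 × €13 = €910
  Macon->Y: 25 × €9 = €225
Total = 260 + 640 + 105 + 325 + 910 + 225 = €2465.
(Supply check: Utica ships 95; Kent ships 65; Macon ships 95.)

2465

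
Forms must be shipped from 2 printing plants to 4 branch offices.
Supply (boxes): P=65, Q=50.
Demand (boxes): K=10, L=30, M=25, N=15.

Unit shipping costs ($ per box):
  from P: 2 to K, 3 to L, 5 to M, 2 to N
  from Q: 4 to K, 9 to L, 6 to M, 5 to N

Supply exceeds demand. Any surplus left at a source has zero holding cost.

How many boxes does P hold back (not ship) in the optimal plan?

0

An optimal plan:
  P to K: 10 boxes
  P to L: 30 boxes
  P to M: 10 boxes
  P to N: 15 boxes
  Q to M: 15 boxes
Total cost = $280.
P ships 65 of its 65, leaving 0.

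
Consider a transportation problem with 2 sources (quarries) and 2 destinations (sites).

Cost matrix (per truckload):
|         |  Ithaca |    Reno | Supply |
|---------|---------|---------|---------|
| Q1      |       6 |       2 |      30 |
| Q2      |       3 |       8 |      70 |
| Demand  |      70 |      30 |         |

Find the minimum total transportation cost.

270

Optimal allocation:
  Q1–Reno: 30 × 2 = 60
  Q2–Ithaca: 70 × 3 = 210
Total = 60 + 210 = 270.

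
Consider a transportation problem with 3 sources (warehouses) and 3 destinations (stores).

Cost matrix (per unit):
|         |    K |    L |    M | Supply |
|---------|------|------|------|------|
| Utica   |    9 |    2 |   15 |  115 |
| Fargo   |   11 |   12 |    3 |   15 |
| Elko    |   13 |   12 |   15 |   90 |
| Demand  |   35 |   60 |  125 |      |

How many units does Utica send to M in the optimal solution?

20

Solving gives:
  Utica→K: 35 units
  Utica→L: 60 units
  Utica→M: 20 units
  Fargo→M: 15 units
  Elko→M: 90 units
Total cost = 2130.
So Utica→M carries 20 units.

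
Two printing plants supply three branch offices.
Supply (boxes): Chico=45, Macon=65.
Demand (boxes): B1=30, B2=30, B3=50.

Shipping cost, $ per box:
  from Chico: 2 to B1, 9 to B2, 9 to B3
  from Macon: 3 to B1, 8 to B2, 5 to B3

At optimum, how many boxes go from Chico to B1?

The minimum-cost plan:
  Chico–B1: 30 boxes
  Chico–B2: 15 boxes
  Macon–B2: 15 boxes
  Macon–B3: 50 boxes
Total cost = $565.
So Chico→B1 carries 30 boxes.

30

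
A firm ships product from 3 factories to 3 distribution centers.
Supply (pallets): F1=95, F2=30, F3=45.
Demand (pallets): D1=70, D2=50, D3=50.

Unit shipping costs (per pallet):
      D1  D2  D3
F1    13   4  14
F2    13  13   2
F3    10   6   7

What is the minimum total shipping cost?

1235

A cheapest plan:
  F1 to D1: 45 × 13 = 585
  F1 to D2: 50 × 4 = 200
  F2 to D3: 30 × 2 = 60
  F3 to D1: 25 × 10 = 250
  F3 to D3: 20 × 7 = 140
Total = 585 + 200 + 60 + 250 + 140 = 1235.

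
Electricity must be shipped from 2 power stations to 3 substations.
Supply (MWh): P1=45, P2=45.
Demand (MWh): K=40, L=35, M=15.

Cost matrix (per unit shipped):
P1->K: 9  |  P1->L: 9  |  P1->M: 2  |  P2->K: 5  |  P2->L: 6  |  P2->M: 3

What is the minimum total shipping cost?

530

One minimum-cost allocation:
  P1 to L: 30 × 9 = 270
  P1 to M: 15 × 2 = 30
  P2 to K: 40 × 5 = 200
  P2 to L: 5 × 6 = 30
Total = 270 + 30 + 200 + 30 = 530.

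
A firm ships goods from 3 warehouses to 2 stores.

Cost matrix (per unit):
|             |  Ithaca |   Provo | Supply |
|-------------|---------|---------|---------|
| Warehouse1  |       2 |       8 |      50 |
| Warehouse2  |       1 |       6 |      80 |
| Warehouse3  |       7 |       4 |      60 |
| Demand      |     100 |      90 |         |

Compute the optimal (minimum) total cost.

An optimal shipping plan:
  Warehouse1->Ithaca: 50 × 2 = 100
  Warehouse2->Ithaca: 50 × 1 = 50
  Warehouse2->Provo: 30 × 6 = 180
  Warehouse3->Provo: 60 × 4 = 240
Total = 100 + 50 + 180 + 240 = 570.

570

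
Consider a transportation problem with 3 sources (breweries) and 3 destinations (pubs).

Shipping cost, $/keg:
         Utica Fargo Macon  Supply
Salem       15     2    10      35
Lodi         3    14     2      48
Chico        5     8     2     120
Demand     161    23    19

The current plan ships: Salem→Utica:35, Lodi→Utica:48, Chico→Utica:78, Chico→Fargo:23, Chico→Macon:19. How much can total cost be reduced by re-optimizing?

Current plan cost = 35·15 + 48·3 + 78·5 + 23·8 + 19·2 = $1281.
Optimal plan:
  Salem to Fargo: 23 × $2 = $46
  Salem to Macon: 12 × $10 = $120
  Lodi to Utica: 48 × $3 = $144
  Chico to Utica: 113 × $5 = $565
  Chico to Macon: 7 × $2 = $14
Optimal cost = $889.
Saving = 1281 − 889 = $392.

392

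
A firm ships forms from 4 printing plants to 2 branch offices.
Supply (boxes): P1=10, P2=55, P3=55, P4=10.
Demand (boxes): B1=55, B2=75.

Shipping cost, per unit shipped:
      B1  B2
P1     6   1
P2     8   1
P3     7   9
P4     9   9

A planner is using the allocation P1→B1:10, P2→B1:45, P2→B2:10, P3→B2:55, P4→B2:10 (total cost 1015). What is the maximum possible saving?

475

Current plan cost = 10·6 + 45·8 + 10·1 + 55·9 + 10·9 = 1015.
Optimal plan:
  P1 to B2: 10 × 1 = 10
  P2 to B2: 55 × 1 = 55
  P3 to B1: 55 × 7 = 385
  P4 to B2: 10 × 9 = 90
Optimal cost = 540.
Saving = 1015 − 540 = 475.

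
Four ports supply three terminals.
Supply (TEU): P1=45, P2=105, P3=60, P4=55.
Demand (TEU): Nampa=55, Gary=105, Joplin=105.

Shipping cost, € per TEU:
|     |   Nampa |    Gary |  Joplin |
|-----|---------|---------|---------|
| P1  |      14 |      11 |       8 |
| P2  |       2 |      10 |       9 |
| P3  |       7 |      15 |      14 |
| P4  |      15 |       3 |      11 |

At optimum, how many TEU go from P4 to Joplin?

0

Solving gives:
  P1->Joplin: 45 TEU
  P2->Gary: 45 TEU
  P2->Joplin: 60 TEU
  P3->Nampa: 55 TEU
  P3->Gary: 5 TEU
  P4->Gary: 55 TEU
Total cost = €1975.
The route P4→Joplin is not used.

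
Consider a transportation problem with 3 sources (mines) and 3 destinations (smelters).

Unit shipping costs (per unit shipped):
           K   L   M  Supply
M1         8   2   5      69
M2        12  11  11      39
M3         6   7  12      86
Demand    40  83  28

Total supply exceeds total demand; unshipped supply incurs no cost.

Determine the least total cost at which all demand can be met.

One minimum-cost allocation:
  M1–L: 41 × 2 = 82
  M1–M: 28 × 5 = 140
  M3–K: 40 × 6 = 240
  M3–L: 42 × 7 = 294
Total = 82 + 140 + 240 + 294 = 756.

756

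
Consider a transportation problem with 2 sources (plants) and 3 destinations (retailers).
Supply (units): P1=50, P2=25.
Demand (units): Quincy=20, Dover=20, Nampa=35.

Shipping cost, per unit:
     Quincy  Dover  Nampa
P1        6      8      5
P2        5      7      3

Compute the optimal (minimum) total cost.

405

A cheapest plan:
  P1 to Quincy: 20 units
  P1 to Dover: 20 units
  P1 to Nampa: 10 units
  P2 to Nampa: 25 units
Total cost = 405.
(Supply check: P1 ships 50; P2 ships 25.)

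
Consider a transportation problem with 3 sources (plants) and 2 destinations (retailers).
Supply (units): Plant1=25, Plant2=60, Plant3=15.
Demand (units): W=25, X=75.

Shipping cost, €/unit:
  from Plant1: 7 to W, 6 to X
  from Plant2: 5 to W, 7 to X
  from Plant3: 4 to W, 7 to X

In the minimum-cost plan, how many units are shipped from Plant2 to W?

10

Solving gives:
  Plant1–X: 25 × €6 = €150
  Plant2–W: 10 × €5 = €50
  Plant2–X: 50 × €7 = €350
  Plant3–W: 15 × €4 = €60
Total cost = €610.
So Plant2→W carries 10 units.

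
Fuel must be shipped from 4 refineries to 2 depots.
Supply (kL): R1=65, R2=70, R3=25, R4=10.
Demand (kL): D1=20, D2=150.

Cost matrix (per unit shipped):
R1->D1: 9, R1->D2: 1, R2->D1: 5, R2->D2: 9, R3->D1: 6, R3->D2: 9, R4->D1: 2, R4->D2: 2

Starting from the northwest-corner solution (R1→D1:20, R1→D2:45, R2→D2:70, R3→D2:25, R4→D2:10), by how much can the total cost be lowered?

240

Current plan cost = 20·9 + 45·1 + 70·9 + 25·9 + 10·2 = 1100.
Optimal plan:
  R1→D2: 65 × 1 = 65
  R2→D1: 20 × 5 = 100
  R2→D2: 50 × 9 = 450
  R3→D2: 25 × 9 = 225
  R4→D2: 10 × 2 = 20
Optimal cost = 860.
Saving = 1100 − 860 = 240.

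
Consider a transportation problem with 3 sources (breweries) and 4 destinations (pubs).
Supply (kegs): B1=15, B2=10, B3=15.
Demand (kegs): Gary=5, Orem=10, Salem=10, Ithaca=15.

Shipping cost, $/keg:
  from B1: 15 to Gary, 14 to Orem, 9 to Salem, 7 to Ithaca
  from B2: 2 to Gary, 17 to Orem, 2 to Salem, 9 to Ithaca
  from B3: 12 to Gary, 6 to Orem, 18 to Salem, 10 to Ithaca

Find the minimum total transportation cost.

245

An optimal shipping plan:
  B1→Ithaca: 15 kegs
  B2→Salem: 10 kegs
  B3→Gary: 5 kegs
  B3→Orem: 10 kegs
Total cost = $245.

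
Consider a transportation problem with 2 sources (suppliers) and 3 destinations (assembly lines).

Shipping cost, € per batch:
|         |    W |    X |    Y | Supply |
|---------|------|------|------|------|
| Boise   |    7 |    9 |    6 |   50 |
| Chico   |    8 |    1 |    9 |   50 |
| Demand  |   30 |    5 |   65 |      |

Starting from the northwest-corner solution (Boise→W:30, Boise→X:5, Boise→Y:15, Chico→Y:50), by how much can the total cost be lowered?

115

Current plan cost = 30·7 + 5·9 + 15·6 + 50·9 = €795.
Optimal plan:
  Boise to Y: 50 × €6 = €300
  Chico to W: 30 × €8 = €240
  Chico to X: 5 × €1 = €5
  Chico to Y: 15 × €9 = €135
Optimal cost = €680.
Saving = 795 − 680 = €115.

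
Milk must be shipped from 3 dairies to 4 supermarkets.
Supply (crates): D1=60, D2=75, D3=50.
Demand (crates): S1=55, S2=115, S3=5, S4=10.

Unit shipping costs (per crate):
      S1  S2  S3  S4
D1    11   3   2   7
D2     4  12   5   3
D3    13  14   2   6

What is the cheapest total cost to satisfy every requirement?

1190

A cheapest plan:
  D1–S2: 60 × 3 = 180
  D2–S1: 55 × 4 = 220
  D2–S2: 10 × 12 = 120
  D2–S4: 10 × 3 = 30
  D3–S2: 45 × 14 = 630
  D3–S3: 5 × 2 = 10
Total = 180 + 220 + 120 + 30 + 630 + 10 = 1190.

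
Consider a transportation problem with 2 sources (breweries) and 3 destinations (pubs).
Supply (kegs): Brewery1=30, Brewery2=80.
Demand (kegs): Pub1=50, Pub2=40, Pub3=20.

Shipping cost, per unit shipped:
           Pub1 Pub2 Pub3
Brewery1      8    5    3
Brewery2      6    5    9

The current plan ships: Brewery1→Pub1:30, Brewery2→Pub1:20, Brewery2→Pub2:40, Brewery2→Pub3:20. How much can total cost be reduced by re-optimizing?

180

Current plan cost = 30·8 + 20·6 + 40·5 + 20·9 = 740.
Optimal plan:
  Brewery1 to Pub2: 10 × 5 = 50
  Brewery1 to Pub3: 20 × 3 = 60
  Brewery2 to Pub1: 50 × 6 = 300
  Brewery2 to Pub2: 30 × 5 = 150
Optimal cost = 560.
Saving = 740 − 560 = 180.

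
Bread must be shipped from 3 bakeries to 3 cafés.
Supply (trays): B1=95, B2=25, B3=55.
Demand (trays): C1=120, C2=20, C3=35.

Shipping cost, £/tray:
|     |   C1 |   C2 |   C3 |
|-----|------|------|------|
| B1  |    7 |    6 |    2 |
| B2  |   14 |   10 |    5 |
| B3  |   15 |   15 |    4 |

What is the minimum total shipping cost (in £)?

Optimal allocation:
  B1–C1: 95 × £7 = £665
  B2–C1: 5 × £14 = £70
  B2–C2: 20 × £10 = £200
  B3–C1: 20 × £15 = £300
  B3–C3: 35 × £4 = £140
Total = 665 + 70 + 200 + 300 + 140 = £1375.

1375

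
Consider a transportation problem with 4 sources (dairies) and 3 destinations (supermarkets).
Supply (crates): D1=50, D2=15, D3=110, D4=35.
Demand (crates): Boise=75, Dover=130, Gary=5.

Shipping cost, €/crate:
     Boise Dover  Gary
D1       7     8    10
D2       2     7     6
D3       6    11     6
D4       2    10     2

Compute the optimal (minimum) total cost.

A cheapest plan:
  D1→Dover: 50 crates
  D2→Dover: 15 crates
  D3→Boise: 45 crates
  D3→Dover: 65 crates
  D4→Boise: 30 crates
  D4→Gary: 5 crates
Total cost = €1560.

1560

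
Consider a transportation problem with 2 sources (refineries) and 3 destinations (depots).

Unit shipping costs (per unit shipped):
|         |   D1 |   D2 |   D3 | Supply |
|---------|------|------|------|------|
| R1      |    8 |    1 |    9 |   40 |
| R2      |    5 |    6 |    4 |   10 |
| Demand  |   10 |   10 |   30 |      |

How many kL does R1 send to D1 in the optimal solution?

10

Solving gives:
  R1–D1: 10 × 8 = 80
  R1–D2: 10 × 1 = 10
  R1–D3: 20 × 9 = 180
  R2–D3: 10 × 4 = 40
Total cost = 310.
So R1→D1 carries 10 kL.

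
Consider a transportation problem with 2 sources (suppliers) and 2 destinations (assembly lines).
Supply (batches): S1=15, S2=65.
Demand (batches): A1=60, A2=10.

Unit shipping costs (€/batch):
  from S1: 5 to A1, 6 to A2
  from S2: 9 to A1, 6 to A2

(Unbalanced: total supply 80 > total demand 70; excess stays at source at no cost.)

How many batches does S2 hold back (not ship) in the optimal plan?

Minimum-cost shipments:
  S1→A1: 15 × €5 = €75
  S2→A1: 45 × €9 = €405
  S2→A2: 10 × €6 = €60
Total cost = €540.
S2 ships 55 of its 65, leaving 10.

10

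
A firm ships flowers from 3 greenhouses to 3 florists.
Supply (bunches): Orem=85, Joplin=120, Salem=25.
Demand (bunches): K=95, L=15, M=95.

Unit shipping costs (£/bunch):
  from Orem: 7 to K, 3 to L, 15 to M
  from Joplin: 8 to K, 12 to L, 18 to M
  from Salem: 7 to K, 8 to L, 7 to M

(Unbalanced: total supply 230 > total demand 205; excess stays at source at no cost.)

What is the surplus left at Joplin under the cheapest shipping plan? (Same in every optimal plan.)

Minimum-cost shipments:
  Orem–L: 15 bunches
  Orem–M: 70 bunches
  Joplin–K: 95 bunches
  Salem–M: 25 bunches
Total cost = £2030.
Joplin ships 95 of its 120, leaving 25.

25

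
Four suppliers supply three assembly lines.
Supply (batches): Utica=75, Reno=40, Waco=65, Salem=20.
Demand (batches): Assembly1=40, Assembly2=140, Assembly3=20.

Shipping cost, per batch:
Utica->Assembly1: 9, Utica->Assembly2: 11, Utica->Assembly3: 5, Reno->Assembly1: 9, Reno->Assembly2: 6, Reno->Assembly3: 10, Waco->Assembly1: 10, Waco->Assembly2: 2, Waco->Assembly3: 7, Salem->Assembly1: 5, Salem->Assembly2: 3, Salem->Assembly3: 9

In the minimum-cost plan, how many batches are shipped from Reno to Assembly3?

Optimal shipments:
  Utica→Assembly1: 40 batches
  Utica→Assembly2: 15 batches
  Utica→Assembly3: 20 batches
  Reno→Assembly2: 40 batches
  Waco→Assembly2: 65 batches
  Salem→Assembly2: 20 batches
Total cost = 1055.
The route Reno→Assembly3 is not used.

0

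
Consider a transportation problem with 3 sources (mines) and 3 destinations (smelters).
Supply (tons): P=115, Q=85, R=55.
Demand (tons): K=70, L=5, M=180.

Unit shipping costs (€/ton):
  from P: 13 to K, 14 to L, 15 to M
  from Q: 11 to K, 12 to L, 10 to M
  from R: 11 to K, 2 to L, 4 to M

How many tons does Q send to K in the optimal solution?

0

Solving gives:
  P→K: 70 tons
  P→M: 45 tons
  Q→M: 85 tons
  R→L: 5 tons
  R→M: 50 tons
Total cost = €2645.
The route Q→K is not used.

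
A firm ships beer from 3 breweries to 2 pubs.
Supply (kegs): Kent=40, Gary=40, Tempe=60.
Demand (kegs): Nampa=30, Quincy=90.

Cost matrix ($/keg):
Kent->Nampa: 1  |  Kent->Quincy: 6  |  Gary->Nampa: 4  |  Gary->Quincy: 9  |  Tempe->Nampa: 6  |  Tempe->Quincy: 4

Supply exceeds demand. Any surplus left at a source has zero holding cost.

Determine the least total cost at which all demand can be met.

510

A cheapest plan:
  Kent–Nampa: 10 × $1 = $10
  Kent–Quincy: 30 × $6 = $180
  Gary–Nampa: 20 × $4 = $80
  Tempe–Quincy: 60 × $4 = $240
Total = 10 + 180 + 80 + 240 = $510.
(Supply check: Kent ships 40; Gary ships 20; Tempe ships 60.)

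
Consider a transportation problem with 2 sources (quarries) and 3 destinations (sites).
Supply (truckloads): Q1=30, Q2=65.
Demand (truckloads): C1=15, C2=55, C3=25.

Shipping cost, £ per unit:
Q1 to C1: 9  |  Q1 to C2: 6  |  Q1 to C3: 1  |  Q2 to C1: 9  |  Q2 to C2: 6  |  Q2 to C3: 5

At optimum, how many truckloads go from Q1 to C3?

Solving gives:
  Q1–C2: 5 truckloads
  Q1–C3: 25 truckloads
  Q2–C1: 15 truckloads
  Q2–C2: 50 truckloads
Total cost = £490.
So Q1→C3 carries 25 truckloads.

25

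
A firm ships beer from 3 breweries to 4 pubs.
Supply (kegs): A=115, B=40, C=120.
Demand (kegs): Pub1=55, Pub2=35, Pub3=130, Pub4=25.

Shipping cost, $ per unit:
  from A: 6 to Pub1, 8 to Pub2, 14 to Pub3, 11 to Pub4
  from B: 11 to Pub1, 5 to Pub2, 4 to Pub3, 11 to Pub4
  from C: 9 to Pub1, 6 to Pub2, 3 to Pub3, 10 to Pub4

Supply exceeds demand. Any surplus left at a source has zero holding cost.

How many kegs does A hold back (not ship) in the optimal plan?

30

An optimal plan:
  A->Pub1: 55 × $6 = $330
  A->Pub2: 5 × $8 = $40
  A->Pub4: 25 × $11 = $275
  B->Pub2: 30 × $5 = $150
  B->Pub3: 10 × $4 = $40
  C->Pub3: 120 × $3 = $360
Total cost = $1195.
A ships 85 of its 115, leaving 30.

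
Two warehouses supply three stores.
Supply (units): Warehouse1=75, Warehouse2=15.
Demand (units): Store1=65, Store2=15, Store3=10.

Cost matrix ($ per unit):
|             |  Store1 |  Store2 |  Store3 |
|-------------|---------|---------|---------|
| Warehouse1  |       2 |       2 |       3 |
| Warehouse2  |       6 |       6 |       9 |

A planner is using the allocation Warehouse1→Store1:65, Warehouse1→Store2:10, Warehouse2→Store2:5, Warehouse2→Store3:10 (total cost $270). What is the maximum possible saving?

Current plan cost = 65·2 + 10·2 + 5·6 + 10·9 = $270.
Optimal plan:
  Warehouse1 to Store1: 50 × $2 = $100
  Warehouse1 to Store2: 15 × $2 = $30
  Warehouse1 to Store3: 10 × $3 = $30
  Warehouse2 to Store1: 15 × $6 = $90
Optimal cost = $250.
Saving = 270 − 250 = $20.

20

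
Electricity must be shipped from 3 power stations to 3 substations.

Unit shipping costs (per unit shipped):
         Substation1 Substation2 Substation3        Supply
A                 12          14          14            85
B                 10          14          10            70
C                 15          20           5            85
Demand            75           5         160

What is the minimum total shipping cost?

2165

Optimal allocation:
  A to Substation1: 75 × 12 = 900
  A to Substation2: 5 × 14 = 70
  A to Substation3: 5 × 14 = 70
  B to Substation3: 70 × 10 = 700
  C to Substation3: 85 × 5 = 425
Total = 900 + 70 + 70 + 700 + 425 = 2165.
(Supply check: A ships 85; B ships 70; C ships 85.)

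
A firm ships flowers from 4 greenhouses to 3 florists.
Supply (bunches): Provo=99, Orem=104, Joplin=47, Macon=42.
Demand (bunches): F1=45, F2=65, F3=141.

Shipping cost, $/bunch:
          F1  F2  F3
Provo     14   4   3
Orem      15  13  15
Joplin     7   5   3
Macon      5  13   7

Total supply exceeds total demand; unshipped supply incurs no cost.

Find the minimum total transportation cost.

A cheapest plan:
  Provo->F2: 5 bunches
  Provo->F3: 94 bunches
  Orem->F1: 3 bunches
  Orem->F2: 60 bunches
  Joplin->F3: 47 bunches
  Macon->F1: 42 bunches
Total cost = $1478.
(Supply check: Provo ships 99; Orem ships 63; Joplin ships 47; Macon ships 42.)

1478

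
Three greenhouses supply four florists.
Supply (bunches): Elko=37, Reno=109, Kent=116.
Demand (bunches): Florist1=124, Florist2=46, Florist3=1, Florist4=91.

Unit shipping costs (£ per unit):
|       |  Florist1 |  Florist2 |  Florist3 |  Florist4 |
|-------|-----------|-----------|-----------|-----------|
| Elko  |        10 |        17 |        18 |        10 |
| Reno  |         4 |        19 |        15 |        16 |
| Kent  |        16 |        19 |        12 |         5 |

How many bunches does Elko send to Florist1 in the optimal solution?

15

Optimal shipments:
  Elko–Florist1: 15 × £10 = £150
  Elko–Florist2: 22 × £17 = £374
  Reno–Florist1: 109 × £4 = £436
  Kent–Florist2: 24 × £19 = £456
  Kent–Florist3: 1 × £12 = £12
  Kent–Florist4: 91 × £5 = £455
Total cost = £1883.
So Elko→Florist1 carries 15 bunches.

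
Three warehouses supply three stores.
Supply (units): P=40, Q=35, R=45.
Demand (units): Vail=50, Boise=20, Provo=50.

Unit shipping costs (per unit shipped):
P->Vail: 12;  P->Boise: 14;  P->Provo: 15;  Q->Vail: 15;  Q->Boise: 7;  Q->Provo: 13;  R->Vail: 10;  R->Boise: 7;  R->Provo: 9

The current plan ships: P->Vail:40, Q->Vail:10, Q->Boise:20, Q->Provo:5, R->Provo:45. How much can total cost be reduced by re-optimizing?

Current plan cost = 40·12 + 10·15 + 20·7 + 5·13 + 45·9 = 1240.
Optimal plan:
  P->Vail: 40 units
  Q->Boise: 20 units
  Q->Provo: 15 units
  R->Vail: 10 units
  R->Provo: 35 units
Optimal cost = 1230.
Saving = 1240 − 1230 = 10.

10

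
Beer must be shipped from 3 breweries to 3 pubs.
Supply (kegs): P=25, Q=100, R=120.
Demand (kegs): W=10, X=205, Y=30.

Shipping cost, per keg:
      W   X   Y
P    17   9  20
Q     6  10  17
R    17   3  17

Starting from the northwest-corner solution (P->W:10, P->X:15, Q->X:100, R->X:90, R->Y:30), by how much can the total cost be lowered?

330

Current plan cost = 10·17 + 15·9 + 100·10 + 90·3 + 30·17 = 2085.
Optimal plan:
  P->X: 25 kegs
  Q->W: 10 kegs
  Q->X: 60 kegs
  Q->Y: 30 kegs
  R->X: 120 kegs
Optimal cost = 1755.
Saving = 2085 − 1755 = 330.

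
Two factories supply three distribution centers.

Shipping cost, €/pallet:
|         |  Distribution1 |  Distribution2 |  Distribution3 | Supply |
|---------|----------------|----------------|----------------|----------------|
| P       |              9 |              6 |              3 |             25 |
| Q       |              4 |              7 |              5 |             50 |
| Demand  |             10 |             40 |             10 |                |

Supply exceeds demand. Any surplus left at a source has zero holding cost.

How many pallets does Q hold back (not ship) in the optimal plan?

Minimum-cost shipments:
  P–Distribution2: 15 × €6 = €90
  P–Distribution3: 10 × €3 = €30
  Q–Distribution1: 10 × €4 = €40
  Q–Distribution2: 25 × €7 = €175
Total cost = €335.
Q ships 35 of its 50, leaving 15.

15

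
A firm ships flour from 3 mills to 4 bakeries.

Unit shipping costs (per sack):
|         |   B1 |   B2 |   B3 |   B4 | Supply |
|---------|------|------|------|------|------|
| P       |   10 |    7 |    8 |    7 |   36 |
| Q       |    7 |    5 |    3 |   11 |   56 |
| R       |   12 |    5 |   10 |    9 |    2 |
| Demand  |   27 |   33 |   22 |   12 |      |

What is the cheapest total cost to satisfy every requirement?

One minimum-cost allocation:
  P to B2: 24 × 7 = 168
  P to B4: 12 × 7 = 84
  Q to B1: 27 × 7 = 189
  Q to B2: 7 × 5 = 35
  Q to B3: 22 × 3 = 66
  R to B2: 2 × 5 = 10
Total = 168 + 84 + 189 + 35 + 66 + 10 = 552.
(Supply check: P ships 36; Q ships 56; R ships 2.)

552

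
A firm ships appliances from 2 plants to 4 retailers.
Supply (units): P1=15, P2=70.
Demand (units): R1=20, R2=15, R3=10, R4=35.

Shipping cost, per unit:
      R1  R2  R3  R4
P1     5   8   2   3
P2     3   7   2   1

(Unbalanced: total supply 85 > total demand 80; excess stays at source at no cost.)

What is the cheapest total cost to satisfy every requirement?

A cheapest plan:
  P1→R3: 10 × 2 = 20
  P2→R1: 20 × 3 = 60
  P2→R2: 15 × 7 = 105
  P2→R4: 35 × 1 = 35
Total = 20 + 60 + 105 + 35 = 220.
(Supply check: P1 ships 10; P2 ships 70.)

220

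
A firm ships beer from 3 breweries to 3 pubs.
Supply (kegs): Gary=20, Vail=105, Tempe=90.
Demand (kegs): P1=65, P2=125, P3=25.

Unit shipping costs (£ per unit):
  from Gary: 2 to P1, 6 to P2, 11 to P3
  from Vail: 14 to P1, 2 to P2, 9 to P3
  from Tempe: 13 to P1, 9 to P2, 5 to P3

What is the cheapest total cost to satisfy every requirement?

1140

An optimal shipping plan:
  Gary→P1: 20 kegs
  Vail→P2: 105 kegs
  Tempe→P1: 45 kegs
  Tempe→P2: 20 kegs
  Tempe→P3: 25 kegs
Total cost = £1140.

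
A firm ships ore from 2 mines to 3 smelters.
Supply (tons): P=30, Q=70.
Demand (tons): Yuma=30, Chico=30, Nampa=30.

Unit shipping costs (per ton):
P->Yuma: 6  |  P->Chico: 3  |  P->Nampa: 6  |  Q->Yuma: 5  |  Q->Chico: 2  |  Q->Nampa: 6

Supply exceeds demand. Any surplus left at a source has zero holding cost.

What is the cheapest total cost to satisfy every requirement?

A cheapest plan:
  P→Nampa: 30 × 6 = 180
  Q→Yuma: 30 × 5 = 150
  Q→Chico: 30 × 2 = 60
Total = 180 + 150 + 60 = 390.
(Supply check: P ships 30; Q ships 60.)

390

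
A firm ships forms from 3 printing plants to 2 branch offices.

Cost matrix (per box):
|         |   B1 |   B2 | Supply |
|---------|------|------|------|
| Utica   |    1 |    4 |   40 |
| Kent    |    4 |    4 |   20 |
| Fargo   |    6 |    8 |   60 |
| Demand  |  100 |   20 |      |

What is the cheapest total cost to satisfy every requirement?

Optimal allocation:
  Utica–B1: 40 × 1 = 40
  Kent–B2: 20 × 4 = 80
  Fargo–B1: 60 × 6 = 360
Total = 40 + 80 + 360 = 480.

480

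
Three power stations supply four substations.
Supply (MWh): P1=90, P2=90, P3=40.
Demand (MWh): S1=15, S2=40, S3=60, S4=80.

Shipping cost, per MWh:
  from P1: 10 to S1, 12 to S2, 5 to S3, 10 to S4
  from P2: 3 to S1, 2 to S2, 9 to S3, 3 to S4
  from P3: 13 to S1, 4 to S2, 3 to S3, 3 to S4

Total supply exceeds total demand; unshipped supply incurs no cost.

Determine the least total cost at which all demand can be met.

A cheapest plan:
  P1->S3: 60 × 5 = 300
  P1->S4: 5 × 10 = 50
  P2->S1: 15 × 3 = 45
  P2->S2: 40 × 2 = 80
  P2->S4: 35 × 3 = 105
  P3->S4: 40 × 3 = 120
Total = 300 + 50 + 45 + 80 + 105 + 120 = 700.

700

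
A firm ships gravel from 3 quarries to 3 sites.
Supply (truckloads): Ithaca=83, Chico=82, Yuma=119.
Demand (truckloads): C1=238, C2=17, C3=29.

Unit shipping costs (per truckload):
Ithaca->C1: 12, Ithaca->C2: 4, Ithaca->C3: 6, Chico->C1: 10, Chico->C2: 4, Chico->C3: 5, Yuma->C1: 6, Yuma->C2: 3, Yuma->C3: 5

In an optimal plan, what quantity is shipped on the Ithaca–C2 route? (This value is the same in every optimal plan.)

17

Optimal shipments:
  Ithaca→C1: 37 × 12 = 444
  Ithaca→C2: 17 × 4 = 68
  Ithaca→C3: 29 × 6 = 174
  Chico→C1: 82 × 10 = 820
  Yuma→C1: 119 × 6 = 714
Total cost = 2220.
So Ithaca→C2 carries 17 truckloads.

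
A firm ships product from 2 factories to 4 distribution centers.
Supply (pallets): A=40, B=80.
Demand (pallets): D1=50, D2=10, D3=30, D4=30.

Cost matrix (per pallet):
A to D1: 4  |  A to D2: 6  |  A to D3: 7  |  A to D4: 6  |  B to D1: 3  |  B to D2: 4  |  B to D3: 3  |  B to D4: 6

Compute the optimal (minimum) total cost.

470

An optimal shipping plan:
  A->D1: 10 × 4 = 40
  A->D4: 30 × 6 = 180
  B->D1: 40 × 3 = 120
  B->D2: 10 × 4 = 40
  B->D3: 30 × 3 = 90
Total = 40 + 180 + 120 + 40 + 90 = 470.
(Supply check: A ships 40; B ships 80.)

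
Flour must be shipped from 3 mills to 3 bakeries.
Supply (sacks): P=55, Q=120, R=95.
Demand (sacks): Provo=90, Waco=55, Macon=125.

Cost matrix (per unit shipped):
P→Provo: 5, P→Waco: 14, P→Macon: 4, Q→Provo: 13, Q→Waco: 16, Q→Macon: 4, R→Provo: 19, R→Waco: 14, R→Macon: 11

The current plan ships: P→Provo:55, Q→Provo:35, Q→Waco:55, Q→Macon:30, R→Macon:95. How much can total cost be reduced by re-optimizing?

Current plan cost = 55·5 + 35·13 + 55·16 + 30·4 + 95·11 = 2775.
Optimal plan:
  P->Provo: 55 × 5 = 275
  Q->Macon: 120 × 4 = 480
  R->Provo: 35 × 19 = 665
  R->Waco: 55 × 14 = 770
  R->Macon: 5 × 11 = 55
Optimal cost = 2245.
Saving = 2775 − 2245 = 530.

530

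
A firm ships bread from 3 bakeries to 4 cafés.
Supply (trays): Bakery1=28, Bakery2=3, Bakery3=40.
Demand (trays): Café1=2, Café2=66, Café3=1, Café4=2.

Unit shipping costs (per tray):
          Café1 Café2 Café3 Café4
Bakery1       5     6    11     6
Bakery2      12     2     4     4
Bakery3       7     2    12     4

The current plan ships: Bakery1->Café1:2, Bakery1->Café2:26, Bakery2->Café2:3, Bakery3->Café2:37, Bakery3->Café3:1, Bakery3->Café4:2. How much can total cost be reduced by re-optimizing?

12

Current plan cost = 2·5 + 26·6 + 3·2 + 37·2 + 1·12 + 2·4 = 266.
Optimal plan:
  Bakery1 to Café1: 2 × 5 = 10
  Bakery1 to Café2: 24 × 6 = 144
  Bakery1 to Café4: 2 × 6 = 12
  Bakery2 to Café2: 2 × 2 = 4
  Bakery2 to Café3: 1 × 4 = 4
  Bakery3 to Café2: 40 × 2 = 80
Optimal cost = 254.
Saving = 266 − 254 = 12.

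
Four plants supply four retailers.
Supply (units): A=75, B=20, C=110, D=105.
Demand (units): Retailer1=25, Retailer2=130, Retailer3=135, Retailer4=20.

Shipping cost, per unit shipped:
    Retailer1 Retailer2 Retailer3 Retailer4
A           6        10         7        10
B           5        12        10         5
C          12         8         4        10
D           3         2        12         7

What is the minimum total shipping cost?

1325

One minimum-cost allocation:
  A to Retailer1: 25 × 6 = 150
  A to Retailer2: 25 × 10 = 250
  A to Retailer3: 25 × 7 = 175
  B to Retailer4: 20 × 5 = 100
  C to Retailer3: 110 × 4 = 440
  D to Retailer2: 105 × 2 = 210
Total = 150 + 250 + 175 + 100 + 440 + 210 = 1325.
(Supply check: A ships 75; B ships 20; C ships 110; D ships 105.)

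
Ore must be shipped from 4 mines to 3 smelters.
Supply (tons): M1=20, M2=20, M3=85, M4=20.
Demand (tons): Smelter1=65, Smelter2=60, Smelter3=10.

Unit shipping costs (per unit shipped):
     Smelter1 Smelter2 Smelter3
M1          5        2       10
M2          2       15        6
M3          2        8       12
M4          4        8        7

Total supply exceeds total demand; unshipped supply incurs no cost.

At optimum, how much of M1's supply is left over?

Minimum-cost shipments:
  M1–Smelter2: 20 × 2 = 40
  M2–Smelter1: 10 × 2 = 20
  M2–Smelter3: 10 × 6 = 60
  M3–Smelter1: 55 × 2 = 110
  M3–Smelter2: 30 × 8 = 240
  M4–Smelter2: 10 × 8 = 80
Total cost = 550.
M1 ships 20 of its 20, leaving 0.

0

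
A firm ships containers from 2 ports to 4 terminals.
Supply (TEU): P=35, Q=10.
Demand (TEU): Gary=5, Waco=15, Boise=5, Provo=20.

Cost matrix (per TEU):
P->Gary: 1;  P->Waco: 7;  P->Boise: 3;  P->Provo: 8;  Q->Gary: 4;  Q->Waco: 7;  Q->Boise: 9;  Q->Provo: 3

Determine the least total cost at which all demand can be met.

A cheapest plan:
  P->Gary: 5 × 1 = 5
  P->Waco: 15 × 7 = 105
  P->Boise: 5 × 3 = 15
  P->Provo: 10 × 8 = 80
  Q->Provo: 10 × 3 = 30
Total = 5 + 105 + 15 + 80 + 30 = 235.

235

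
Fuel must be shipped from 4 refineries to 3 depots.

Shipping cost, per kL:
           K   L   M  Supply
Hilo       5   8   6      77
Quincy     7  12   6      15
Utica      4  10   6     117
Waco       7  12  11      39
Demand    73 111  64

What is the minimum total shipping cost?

A cheapest plan:
  Hilo–L: 77 kL
  Quincy–M: 15 kL
  Utica–K: 68 kL
  Utica–M: 49 kL
  Waco–K: 5 kL
  Waco–L: 34 kL
Total cost = 1715.

1715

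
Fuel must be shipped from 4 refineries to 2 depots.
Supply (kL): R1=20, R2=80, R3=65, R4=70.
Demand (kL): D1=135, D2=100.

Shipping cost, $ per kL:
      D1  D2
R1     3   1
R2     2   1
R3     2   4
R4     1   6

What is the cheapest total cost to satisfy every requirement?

An optimal shipping plan:
  R1 to D2: 20 × $1 = $20
  R2 to D2: 80 × $1 = $80
  R3 to D1: 65 × $2 = $130
  R4 to D1: 70 × $1 = $70
Total = 20 + 80 + 130 + 70 = $300.

300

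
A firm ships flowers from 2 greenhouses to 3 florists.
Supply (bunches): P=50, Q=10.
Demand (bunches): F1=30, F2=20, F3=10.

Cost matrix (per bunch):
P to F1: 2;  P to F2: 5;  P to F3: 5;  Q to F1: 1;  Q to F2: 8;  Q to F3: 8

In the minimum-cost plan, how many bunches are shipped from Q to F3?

Optimal shipments:
  P->F1: 20 × 2 = 40
  P->F2: 20 × 5 = 100
  P->F3: 10 × 5 = 50
  Q->F1: 10 × 1 = 10
Total cost = 200.
The route Q→F3 is not used.

0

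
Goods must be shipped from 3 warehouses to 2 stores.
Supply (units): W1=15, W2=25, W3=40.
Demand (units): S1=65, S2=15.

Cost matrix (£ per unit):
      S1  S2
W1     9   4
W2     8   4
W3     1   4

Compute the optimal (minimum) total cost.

300

An optimal shipping plan:
  W1->S2: 15 × £4 = £60
  W2->S1: 25 × £8 = £200
  W3->S1: 40 × £1 = £40
Total = 60 + 200 + 40 = £300.
(Supply check: W1 ships 15; W2 ships 25; W3 ships 40.)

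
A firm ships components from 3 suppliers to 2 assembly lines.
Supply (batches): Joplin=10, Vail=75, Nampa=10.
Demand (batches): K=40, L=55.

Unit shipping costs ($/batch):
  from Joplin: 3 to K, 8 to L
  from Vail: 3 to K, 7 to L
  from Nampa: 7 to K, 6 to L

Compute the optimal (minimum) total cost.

495

One minimum-cost allocation:
  Joplin->K: 10 × $3 = $30
  Vail->K: 30 × $3 = $90
  Vail->L: 45 × $7 = $315
  Nampa->L: 10 × $6 = $60
Total = 30 + 90 + 315 + 60 = $495.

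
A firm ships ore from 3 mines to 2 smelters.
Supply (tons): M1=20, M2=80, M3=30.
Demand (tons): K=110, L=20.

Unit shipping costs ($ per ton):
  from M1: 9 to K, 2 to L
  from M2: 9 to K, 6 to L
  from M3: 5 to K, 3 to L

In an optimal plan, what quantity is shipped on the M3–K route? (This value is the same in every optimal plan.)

Solving gives:
  M1–L: 20 × $2 = $40
  M2–K: 80 × $9 = $720
  M3–K: 30 × $5 = $150
Total cost = $910.
So M3→K carries 30 tons.

30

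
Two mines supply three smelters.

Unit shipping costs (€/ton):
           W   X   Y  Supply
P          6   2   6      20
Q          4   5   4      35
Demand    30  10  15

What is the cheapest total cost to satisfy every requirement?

220

Optimal allocation:
  P–W: 10 × €6 = €60
  P–X: 10 × €2 = €20
  Q–W: 20 × €4 = €80
  Q–Y: 15 × €4 = €60
Total = 60 + 20 + 80 + 60 = €220.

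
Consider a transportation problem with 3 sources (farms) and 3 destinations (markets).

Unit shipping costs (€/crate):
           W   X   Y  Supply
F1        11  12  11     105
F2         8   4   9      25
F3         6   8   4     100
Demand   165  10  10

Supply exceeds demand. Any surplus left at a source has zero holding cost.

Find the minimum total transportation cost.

1400

A cheapest plan:
  F1->W: 60 × €11 = €660
  F2->W: 15 × €8 = €120
  F2->X: 10 × €4 = €40
  F3->W: 90 × €6 = €540
  F3->Y: 10 × €4 = €40
Total = 660 + 120 + 40 + 540 + 40 = €1400.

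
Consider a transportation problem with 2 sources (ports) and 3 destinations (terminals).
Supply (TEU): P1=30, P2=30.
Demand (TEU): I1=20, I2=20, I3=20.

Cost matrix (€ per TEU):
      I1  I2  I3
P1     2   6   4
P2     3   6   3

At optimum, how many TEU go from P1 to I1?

20

The minimum-cost plan:
  P1 to I1: 20 TEU
  P1 to I2: 10 TEU
  P2 to I2: 10 TEU
  P2 to I3: 20 TEU
Total cost = €220.
So P1→I1 carries 20 TEU.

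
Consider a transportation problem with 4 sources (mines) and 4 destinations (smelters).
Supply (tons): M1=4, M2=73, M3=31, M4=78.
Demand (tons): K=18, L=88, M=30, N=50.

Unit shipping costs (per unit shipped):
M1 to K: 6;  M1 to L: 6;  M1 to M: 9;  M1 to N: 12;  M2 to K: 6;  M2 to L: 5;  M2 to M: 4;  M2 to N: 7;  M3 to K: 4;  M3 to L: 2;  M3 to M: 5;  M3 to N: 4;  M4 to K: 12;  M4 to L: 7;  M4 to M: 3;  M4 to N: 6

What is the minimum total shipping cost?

847

One minimum-cost allocation:
  M1->K: 4 tons
  M2->K: 14 tons
  M2->L: 57 tons
  M2->N: 2 tons
  M3->L: 31 tons
  M4->M: 30 tons
  M4->N: 48 tons
Total cost = 847.
(Supply check: M1 ships 4; M2 ships 73; M3 ships 31; M4 ships 78.)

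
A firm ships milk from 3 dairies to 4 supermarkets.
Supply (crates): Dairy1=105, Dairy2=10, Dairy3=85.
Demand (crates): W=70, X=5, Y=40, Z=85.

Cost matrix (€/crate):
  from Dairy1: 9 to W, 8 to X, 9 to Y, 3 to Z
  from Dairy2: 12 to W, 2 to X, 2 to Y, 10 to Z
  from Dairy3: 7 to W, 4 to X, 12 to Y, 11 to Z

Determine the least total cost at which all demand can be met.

1085

One minimum-cost allocation:
  Dairy1→Y: 20 × €9 = €180
  Dairy1→Z: 85 × €3 = €255
  Dairy2→Y: 10 × €2 = €20
  Dairy3→W: 70 × €7 = €490
  Dairy3→X: 5 × €4 = €20
  Dairy3→Y: 10 × €12 = €120
Total = 180 + 255 + 20 + 490 + 20 + 120 = €1085.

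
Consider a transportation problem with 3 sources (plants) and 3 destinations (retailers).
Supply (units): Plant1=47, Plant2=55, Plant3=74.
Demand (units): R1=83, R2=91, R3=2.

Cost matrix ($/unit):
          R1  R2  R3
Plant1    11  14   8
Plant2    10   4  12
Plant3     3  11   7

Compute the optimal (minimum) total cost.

One minimum-cost allocation:
  Plant1 to R1: 9 × $11 = $99
  Plant1 to R2: 36 × $14 = $504
  Plant1 to R3: 2 × $8 = $16
  Plant2 to R2: 55 × $4 = $220
  Plant3 to R1: 74 × $3 = $222
Total = 99 + 504 + 16 + 220 + 222 = $1061.

1061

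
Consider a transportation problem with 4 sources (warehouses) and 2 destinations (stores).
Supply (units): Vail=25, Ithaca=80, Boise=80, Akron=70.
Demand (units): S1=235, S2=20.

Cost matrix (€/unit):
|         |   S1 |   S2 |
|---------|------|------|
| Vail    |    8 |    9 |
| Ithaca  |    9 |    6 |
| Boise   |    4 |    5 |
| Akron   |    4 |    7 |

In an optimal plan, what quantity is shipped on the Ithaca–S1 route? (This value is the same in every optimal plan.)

The minimum-cost plan:
  Vail to S1: 25 × €8 = €200
  Ithaca to S1: 60 × €9 = €540
  Ithaca to S2: 20 × €6 = €120
  Boise to S1: 80 × €4 = €320
  Akron to S1: 70 × €4 = €280
Total cost = €1460.
So Ithaca→S1 carries 60 units.

60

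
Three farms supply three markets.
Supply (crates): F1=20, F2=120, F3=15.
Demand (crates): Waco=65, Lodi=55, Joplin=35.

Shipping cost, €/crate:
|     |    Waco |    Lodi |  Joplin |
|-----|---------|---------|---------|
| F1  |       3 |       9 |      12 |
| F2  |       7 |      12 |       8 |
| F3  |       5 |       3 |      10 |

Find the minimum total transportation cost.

An optimal shipping plan:
  F1→Waco: 20 × €3 = €60
  F2→Waco: 45 × €7 = €315
  F2→Lodi: 40 × €12 = €480
  F2→Joplin: 35 × €8 = €280
  F3→Lodi: 15 × €3 = €45
Total = 60 + 315 + 480 + 280 + 45 = €1180.
(Supply check: F1 ships 20; F2 ships 120; F3 ships 15.)

1180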